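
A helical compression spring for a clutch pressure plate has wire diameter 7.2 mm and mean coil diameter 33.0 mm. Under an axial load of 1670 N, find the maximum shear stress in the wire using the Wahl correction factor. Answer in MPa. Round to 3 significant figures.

505 MPa

Spring index C = D/d = 33.0/7.2 = 4.5833
K_W = (4C−1)/(4C−4) + 0.615/C = 17.333/14.333 + 0.1342 = 1.3435
τ₀ = 8FD/(πd³) = 8·1670·33.0/(π·7.2³) = 440880/1172.6 = 375.99 MPa
τ_max = K·τ₀ = 1.3435 × 375.99 = 505.13 MPa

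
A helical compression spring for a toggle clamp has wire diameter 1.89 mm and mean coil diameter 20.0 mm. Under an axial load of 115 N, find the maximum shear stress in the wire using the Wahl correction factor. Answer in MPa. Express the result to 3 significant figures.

Spring index C = D/d = 20.0/1.89 = 10.5820
K_W = (4C−1)/(4C−4) + 0.615/C = 41.328/38.328 + 0.0581 = 1.1364
τ₀ = 8FD/(πd³) = 8·115·20.0/(π·1.89³) = 18400/21.21 = 867.53 MPa
τ_max = K·τ₀ = 1.1364 × 867.53 = 985.85 MPa

986 MPa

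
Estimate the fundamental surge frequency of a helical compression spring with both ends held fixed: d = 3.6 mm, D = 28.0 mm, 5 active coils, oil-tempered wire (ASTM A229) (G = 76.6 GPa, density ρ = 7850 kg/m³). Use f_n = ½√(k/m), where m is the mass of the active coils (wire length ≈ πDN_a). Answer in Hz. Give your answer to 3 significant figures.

k = Gd⁴/(8D³N_a) = (76.6×10³)(3.6⁴)/(8·28.0³·5) = 14.652 N/mm = 14652 N/m
Wire length L = πDN_a = π·28.0·5 = 439.82 mm
m = ρ·(πd²/4)·L = 7850 × 10.179×10⁻⁶ m² × 0.43982 m = 0.035143 kg
f_n = ½√(k/m) = 0.5·√(14652/0.035143) = 0.5·√(4.1693e+05) = 322.85 Hz

323 Hz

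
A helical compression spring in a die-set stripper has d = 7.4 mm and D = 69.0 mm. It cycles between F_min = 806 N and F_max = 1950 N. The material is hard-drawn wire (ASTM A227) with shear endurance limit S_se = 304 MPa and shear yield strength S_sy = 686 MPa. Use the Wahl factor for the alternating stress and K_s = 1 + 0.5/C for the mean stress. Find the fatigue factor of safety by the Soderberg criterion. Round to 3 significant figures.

0.537

C = D/d = 69.0/7.4 = 9.3243; K_W = (4C−1)/(4C−4)+0.615/C = 1.1561; K_s = 1+0.5/C = 1.0536
F_a = (F_max−F_min)/2 = 572 N; F_m = (F_max+F_min)/2 = 1378 N
τ_a = K_W·8F_aD/(πd³) = 1.1561 × 248.02 = 286.73 MPa
τ_m = K_s·8F_mD/(πd³) = 1.0536 × 597.51 = 629.55 MPa
Soderberg: 1/n_f = τ_a/S_se + τ_m/S_sy = 286.73/304 + 629.55/686 = 0.94318 + 0.91771 = 1.8609
n_f = 1/1.8609 = 0.5374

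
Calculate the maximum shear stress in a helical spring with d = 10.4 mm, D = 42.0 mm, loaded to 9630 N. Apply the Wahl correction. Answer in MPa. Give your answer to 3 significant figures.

1280 MPa

Spring index C = D/d = 42.0/10.4 = 4.0385
K_W = (4C−1)/(4C−4) + 0.615/C = 15.154/12.154 + 0.1523 = 1.3991
τ₀ = 8FD/(πd³) = 8·9630·42.0/(π·10.4³) = 3.23568e+06/3533.9 = 915.62 MPa
τ_max = K·τ₀ = 1.3991 × 915.62 = 1281.1 MPa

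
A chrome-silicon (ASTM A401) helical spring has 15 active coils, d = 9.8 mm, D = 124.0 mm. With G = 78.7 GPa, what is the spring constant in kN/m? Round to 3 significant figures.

k = Gd⁴/(8D³N_a) = (78.7×10³ × 9.8⁴) / (8 × 124.0³ × 15)
  = 7.25904e+08 / 2.28795e+08 = 3.1727 N/mm

3.17 kN/m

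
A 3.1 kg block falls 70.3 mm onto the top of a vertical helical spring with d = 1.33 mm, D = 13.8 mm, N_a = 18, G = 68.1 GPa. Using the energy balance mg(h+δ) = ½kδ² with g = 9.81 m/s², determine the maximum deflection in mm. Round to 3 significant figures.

157 mm

k = Gd⁴/(8D³N_a) = (68.1×10³)(1.33⁴)/(8·13.8³·18) = 0.56306 N/mm
W = mg = 3.1 × 9.81 = 30.411 N
½kδ² − Wδ − Wh = 0 → δ = (W + √(W² + 2kWh))/k
δ = (30.411 + √(924.83 + 2407.52))/0.56306 = (30.411 + 57.727)/0.56306 = 156.53 mm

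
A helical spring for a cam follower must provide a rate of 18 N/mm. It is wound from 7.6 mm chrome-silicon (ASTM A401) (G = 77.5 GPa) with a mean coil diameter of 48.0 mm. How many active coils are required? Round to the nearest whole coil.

N_a = Gd⁴/(8D³k) = (77.5×10³ × 7.6⁴)/(8 × 48.0³ × 18)
    = 2.58557e+08 / 1.59252e+07 = 16.24 → 16 coils

16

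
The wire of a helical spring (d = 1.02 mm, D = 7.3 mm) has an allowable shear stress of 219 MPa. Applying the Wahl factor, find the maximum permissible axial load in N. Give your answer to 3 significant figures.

10.4 N

C = D/d = 7.3/1.02 = 7.1569
K_W = (4C−1)/(4C−4) + 0.615/C = 27.627/24.627 + 0.0859 = 1.2077
τ_max = K·8FD/(πd³) → F_max = τ_allow·πd³/(8DK)
F_max = 219·π·1.02³/(8·7.3·1.2077) = 730.12/70.532 = 10.352 N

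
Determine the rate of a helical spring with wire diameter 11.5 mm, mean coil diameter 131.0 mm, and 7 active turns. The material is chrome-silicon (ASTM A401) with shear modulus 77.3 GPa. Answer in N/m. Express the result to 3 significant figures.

k = Gd⁴/(8D³N_a) = (77.3×10³ × 11.5⁴) / (8 × 131.0³ × 7)
  = 1.35198e+09 / 1.25893e+08 = 10.739 N/mm = 10739 N/m

10700 N/m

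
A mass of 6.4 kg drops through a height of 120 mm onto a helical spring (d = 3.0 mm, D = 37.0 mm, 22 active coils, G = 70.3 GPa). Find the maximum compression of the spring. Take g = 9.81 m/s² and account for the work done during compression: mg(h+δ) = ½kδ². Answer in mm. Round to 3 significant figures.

k = Gd⁴/(8D³N_a) = (70.3×10³)(3.0⁴)/(8·37.0³·22) = 0.63874 N/mm
W = mg = 6.4 × 9.81 = 62.784 N
½kδ² − Wδ − Wh = 0 → δ = (W + √(W² + 2kWh))/k
δ = (62.784 + √(3941.8 + 9624.6))/0.63874 = (62.784 + 116.48)/0.63874 = 280.65 mm

281 mm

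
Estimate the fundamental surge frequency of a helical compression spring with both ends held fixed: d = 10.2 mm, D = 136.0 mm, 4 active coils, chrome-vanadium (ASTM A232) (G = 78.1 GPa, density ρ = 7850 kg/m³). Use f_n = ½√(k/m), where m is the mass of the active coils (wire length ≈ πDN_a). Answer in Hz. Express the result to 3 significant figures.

48.9 Hz

k = Gd⁴/(8D³N_a) = (78.1×10³)(10.2⁴)/(8·136.0³·4) = 10.502 N/mm = 10502 N/m
Wire length L = πDN_a = π·136.0·4 = 1709 mm
m = ρ·(πd²/4)·L = 7850 × 81.713×10⁻⁶ m² × 1.709 m = 1.0962 kg
f_n = ½√(k/m) = 0.5·√(10502/1.0962) = 0.5·√(9580.2) = 48.939 Hz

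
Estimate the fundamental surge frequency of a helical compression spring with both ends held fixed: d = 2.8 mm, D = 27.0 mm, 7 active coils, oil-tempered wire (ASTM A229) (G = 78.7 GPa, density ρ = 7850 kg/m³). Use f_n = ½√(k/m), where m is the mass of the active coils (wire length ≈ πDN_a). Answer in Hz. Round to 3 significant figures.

k = Gd⁴/(8D³N_a) = (78.7×10³)(2.8⁴)/(8·27.0³·7) = 4.3886 N/mm = 4388.6 N/m
Wire length L = πDN_a = π·27.0·7 = 593.76 mm
m = ρ·(πd²/4)·L = 7850 × 6.1575×10⁻⁶ m² × 0.59376 m = 0.0287 kg
f_n = ½√(k/m) = 0.5·√(4388.6/0.0287) = 0.5·√(1.5291e+05) = 195.52 Hz

196 Hz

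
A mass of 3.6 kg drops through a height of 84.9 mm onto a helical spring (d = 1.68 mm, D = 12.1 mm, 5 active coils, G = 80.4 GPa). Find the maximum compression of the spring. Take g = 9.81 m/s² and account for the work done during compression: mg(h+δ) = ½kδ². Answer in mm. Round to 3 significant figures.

k = Gd⁴/(8D³N_a) = (80.4×10³)(1.68⁴)/(8·12.1³·5) = 9.0381 N/mm
W = mg = 3.6 × 9.81 = 35.316 N
½kδ² − Wδ − Wh = 0 → δ = (W + √(W² + 2kWh))/k
δ = (35.316 + √(1247.2 + 54198.4))/9.0381 = (35.316 + 235.47)/9.0381 = 29.96 mm

30.0 mm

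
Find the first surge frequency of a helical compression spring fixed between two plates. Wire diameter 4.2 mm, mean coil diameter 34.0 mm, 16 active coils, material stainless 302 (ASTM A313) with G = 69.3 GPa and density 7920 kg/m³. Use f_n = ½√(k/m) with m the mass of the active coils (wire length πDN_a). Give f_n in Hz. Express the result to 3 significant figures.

k = Gd⁴/(8D³N_a) = (69.3×10³)(4.2⁴)/(8·34.0³·16) = 4.2863 N/mm = 4286.3 N/m
Wire length L = πDN_a = π·34.0·16 = 1709 mm
m = ρ·(πd²/4)·L = 7920 × 13.854×10⁻⁶ m² × 1.709 m = 0.18753 kg
f_n = ½√(k/m) = 0.5·√(4286.3/0.18753) = 0.5·√(22857) = 75.593 Hz

75.6 Hz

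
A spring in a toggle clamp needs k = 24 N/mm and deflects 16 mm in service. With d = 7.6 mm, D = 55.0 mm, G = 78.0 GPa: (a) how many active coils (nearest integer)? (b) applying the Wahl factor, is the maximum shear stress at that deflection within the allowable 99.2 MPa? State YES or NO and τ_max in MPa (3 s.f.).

N_a = Gd⁴/(8D³k) = (78.0×10³)(7.6⁴)/(8·55.0³·24) = 8.146 → N_a = 8
Actual rate k = Gd⁴/(8D³·8) = 24.439 N/mm
Working load F = kδ = 24.439·16 = 391.02 N
C = 55.0/7.6 = 7.2368; K_W = (4C−1)/(4C−4)+0.615/C = 1.2052
τ_max = K_W·8FD/(πd³) = 1.2052·124.76 = 150.36 MPa
τ_max > 99.2 MPa → exceeds allowable

(a) 8 coils; (b) NO, τ_max = 150 MPa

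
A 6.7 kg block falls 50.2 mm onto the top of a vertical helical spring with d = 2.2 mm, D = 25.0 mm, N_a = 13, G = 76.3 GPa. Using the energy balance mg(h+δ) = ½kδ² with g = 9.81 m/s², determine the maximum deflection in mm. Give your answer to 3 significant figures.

158 mm

k = Gd⁴/(8D³N_a) = (76.3×10³)(2.2⁴)/(8·25.0³·13) = 1.0999 N/mm
W = mg = 6.7 × 9.81 = 65.727 N
½kδ² − Wδ − Wh = 0 → δ = (W + √(W² + 2kWh))/k
δ = (65.727 + √(4320 + 7258.38))/1.0999 = (65.727 + 107.6)/1.0999 = 157.58 mm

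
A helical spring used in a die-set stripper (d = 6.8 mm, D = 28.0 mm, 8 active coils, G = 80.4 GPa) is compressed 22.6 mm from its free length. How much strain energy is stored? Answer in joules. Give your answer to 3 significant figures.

31.2 J

k = Gd⁴/(8D³N_a) = (80.4×10³)(6.8⁴)/(8·28.0³·8) = 122.36 N/mm
U = ½kδ² = 0.5 × 122.36 × 22.6² = 31248 N·mm = 31.248 J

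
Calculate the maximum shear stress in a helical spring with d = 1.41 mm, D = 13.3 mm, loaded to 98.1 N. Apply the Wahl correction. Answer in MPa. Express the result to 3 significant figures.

1370 MPa

Spring index C = D/d = 13.3/1.41 = 9.4326
K_W = (4C−1)/(4C−4) + 0.615/C = 36.730/33.730 + 0.0652 = 1.1541
τ₀ = 8FD/(πd³) = 8·98.1·13.3/(π·1.41³) = 10437.8/8.8066 = 1185.2 MPa
τ_max = K·τ₀ = 1.1541 × 1185.2 = 1367.9 MPa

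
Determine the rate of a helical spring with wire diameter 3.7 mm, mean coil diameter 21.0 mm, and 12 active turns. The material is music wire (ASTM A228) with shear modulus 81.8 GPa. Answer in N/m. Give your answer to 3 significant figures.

k = Gd⁴/(8D³N_a) = (81.8×10³ × 3.7⁴) / (8 × 21.0³ × 12)
  = 1.53306e+07 / 889056 = 17.244 N/mm = 17244 N/m

17200 N/m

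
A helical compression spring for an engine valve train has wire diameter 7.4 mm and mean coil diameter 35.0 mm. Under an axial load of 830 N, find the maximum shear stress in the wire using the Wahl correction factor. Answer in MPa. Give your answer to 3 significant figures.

243 MPa

Spring index C = D/d = 35.0/7.4 = 4.7297
K_W = (4C−1)/(4C−4) + 0.615/C = 17.919/14.919 + 0.1300 = 1.3311
τ₀ = 8FD/(πd³) = 8·830·35.0/(π·7.4³) = 232400/1273 = 182.55 MPa
τ_max = K·τ₀ = 1.3311 × 182.55 = 243 MPa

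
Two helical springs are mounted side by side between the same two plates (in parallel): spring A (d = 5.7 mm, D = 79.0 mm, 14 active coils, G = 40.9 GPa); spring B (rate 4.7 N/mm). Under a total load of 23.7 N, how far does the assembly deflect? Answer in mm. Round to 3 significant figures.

4.32 mm

k_A = Gd⁴/(8D³N_a) = (40.9×10³)(5.7⁴)/(8·79.0³·14) = 0.78185 N/mm
Parallel: k_eq = 0.78185 + 4.7 = 5.4818 N/mm
δ = F/k_eq = 23.7/5.4818 = 4.3234 mm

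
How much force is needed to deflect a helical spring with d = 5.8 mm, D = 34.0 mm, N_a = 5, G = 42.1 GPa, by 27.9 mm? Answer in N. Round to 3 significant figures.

845 N

k = Gd⁴/(8D³N_a) = (42.1×10³)(5.8⁴)/(8·34.0³·5) = 30.304 N/mm
F = k·δ = 30.304 × 27.9 = 845.48 N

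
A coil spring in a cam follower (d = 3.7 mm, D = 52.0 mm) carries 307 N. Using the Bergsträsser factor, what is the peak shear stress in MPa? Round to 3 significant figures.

Spring index C = D/d = 52.0/3.7 = 14.0541
K_B = (4C+2)/(4C−3) = 58.216/53.216 = 1.0940
τ₀ = 8FD/(πd³) = 8·307·52.0/(π·3.7³) = 127712/159.13 = 802.56 MPa
τ_max = K·τ₀ = 1.0940 × 802.56 = 877.96 MPa

878 MPa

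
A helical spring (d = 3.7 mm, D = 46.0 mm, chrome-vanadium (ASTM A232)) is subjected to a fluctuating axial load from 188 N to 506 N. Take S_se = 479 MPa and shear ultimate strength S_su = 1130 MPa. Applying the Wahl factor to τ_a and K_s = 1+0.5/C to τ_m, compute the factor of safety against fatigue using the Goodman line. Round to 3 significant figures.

0.627

C = D/d = 46.0/3.7 = 12.4324; K_W = (4C−1)/(4C−4)+0.615/C = 1.1151; K_s = 1+0.5/C = 1.0402
F_a = (F_max−F_min)/2 = 159 N; F_m = (F_max+F_min)/2 = 347 N
τ_a = K_W·8F_aD/(πd³) = 1.1151 × 367.7 = 410.01 MPa
τ_m = K_s·8F_mD/(πd³) = 1.0402 × 802.46 = 834.73 MPa
Goodman: 1/n_f = τ_a/S_se + τ_m/S_su = 410.01/479 + 834.73/1130 = 0.85597 + 0.73870 = 1.5947
n_f = 1/1.5947 = 0.6271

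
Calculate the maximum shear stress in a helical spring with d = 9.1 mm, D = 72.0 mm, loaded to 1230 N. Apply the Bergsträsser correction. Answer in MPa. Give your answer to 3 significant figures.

351 MPa

Spring index C = D/d = 72.0/9.1 = 7.9121
K_B = (4C+2)/(4C−3) = 33.648/28.648 = 1.1745
τ₀ = 8FD/(πd³) = 8·1230·72.0/(π·9.1³) = 708480/2367.4 = 299.26 MPa
τ_max = K·τ₀ = 1.1745 × 299.26 = 351.49 MPa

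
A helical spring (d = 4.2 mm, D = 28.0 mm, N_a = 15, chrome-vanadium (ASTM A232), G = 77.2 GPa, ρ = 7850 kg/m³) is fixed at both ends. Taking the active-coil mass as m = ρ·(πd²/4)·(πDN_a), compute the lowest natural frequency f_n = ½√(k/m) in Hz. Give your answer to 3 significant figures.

k = Gd⁴/(8D³N_a) = (77.2×10³)(4.2⁴)/(8·28.0³·15) = 9.1193 N/mm = 9119.3 N/m
Wire length L = πDN_a = π·28.0·15 = 1319.5 mm
m = ρ·(πd²/4)·L = 7850 × 13.854×10⁻⁶ m² × 1.3195 m = 0.1435 kg
f_n = ½√(k/m) = 0.5·√(9119.3/0.1435) = 0.5·√(63548) = 126.04 Hz

126 Hz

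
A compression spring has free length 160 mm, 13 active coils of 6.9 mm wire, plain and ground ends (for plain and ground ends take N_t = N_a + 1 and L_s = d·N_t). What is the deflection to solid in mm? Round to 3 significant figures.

63.4 mm

N_t = 14; L_s = 6.9·14 = 96.6 mm
δ_solid = L₀ − L_s = 160 − 96.6 = 63.4 mm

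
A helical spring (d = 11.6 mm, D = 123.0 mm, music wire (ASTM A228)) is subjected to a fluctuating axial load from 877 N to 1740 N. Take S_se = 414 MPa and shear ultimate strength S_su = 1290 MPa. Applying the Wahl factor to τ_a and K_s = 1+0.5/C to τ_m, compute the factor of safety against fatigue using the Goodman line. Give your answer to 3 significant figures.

2.22

C = D/d = 123.0/11.6 = 10.6034; K_W = (4C−1)/(4C−4)+0.615/C = 1.1361; K_s = 1+0.5/C = 1.0472
F_a = (F_max−F_min)/2 = 431.5 N; F_m = (F_max+F_min)/2 = 1308.5 N
τ_a = K_W·8F_aD/(πd³) = 1.1361 × 86.587 = 98.371 MPa
τ_m = K_s·8F_mD/(πd³) = 1.0472 × 262.57 = 274.95 MPa
Goodman: 1/n_f = τ_a/S_se + τ_m/S_su = 98.371/414 + 274.95/1290 = 0.23761 + 0.21314 = 0.45075
n_f = 1/0.45075 = 2.219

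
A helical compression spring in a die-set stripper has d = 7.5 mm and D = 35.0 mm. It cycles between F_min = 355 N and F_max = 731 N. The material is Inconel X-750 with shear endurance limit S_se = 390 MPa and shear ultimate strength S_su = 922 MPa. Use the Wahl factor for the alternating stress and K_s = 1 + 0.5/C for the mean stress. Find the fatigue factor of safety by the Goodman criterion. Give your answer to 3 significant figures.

C = D/d = 35.0/7.5 = 4.6667; K_W = (4C−1)/(4C−4)+0.615/C = 1.3363; K_s = 1+0.5/C = 1.1071
F_a = (F_max−F_min)/2 = 188 N; F_m = (F_max+F_min)/2 = 543 N
τ_a = K_W·8F_aD/(πd³) = 1.3363 × 39.718 = 53.076 MPa
τ_m = K_s·8F_mD/(πd³) = 1.1071 × 114.72 = 127.01 MPa
Goodman: 1/n_f = τ_a/S_se + τ_m/S_su = 53.076/390 + 127.01/922 = 0.13609 + 0.13775 = 0.27384
n_f = 1/0.27384 = 3.652

3.65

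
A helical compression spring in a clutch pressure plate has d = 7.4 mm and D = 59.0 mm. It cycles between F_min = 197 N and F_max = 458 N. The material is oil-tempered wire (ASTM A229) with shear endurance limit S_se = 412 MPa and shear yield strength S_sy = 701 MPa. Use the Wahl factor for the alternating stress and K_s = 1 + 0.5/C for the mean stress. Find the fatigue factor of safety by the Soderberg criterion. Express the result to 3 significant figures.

C = D/d = 59.0/7.4 = 7.9730; K_W = (4C−1)/(4C−4)+0.615/C = 1.1847; K_s = 1+0.5/C = 1.0627
F_a = (F_max−F_min)/2 = 130.5 N; F_m = (F_max+F_min)/2 = 327.5 N
τ_a = K_W·8F_aD/(πd³) = 1.1847 × 48.385 = 57.321 MPa
τ_m = K_s·8F_mD/(πd³) = 1.0627 × 121.43 = 129.04 MPa
Soderberg: 1/n_f = τ_a/S_se + τ_m/S_sy = 57.321/412 + 129.04/701 = 0.13913 + 0.18408 = 0.32321
n_f = 1/0.32321 = 3.094

3.09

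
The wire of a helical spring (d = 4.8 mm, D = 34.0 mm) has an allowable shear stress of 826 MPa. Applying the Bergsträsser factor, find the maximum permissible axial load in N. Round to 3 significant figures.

881 N

C = D/d = 34.0/4.8 = 7.0833
K_B = (4C+2)/(4C−3) = 30.333/25.333 = 1.1974
τ_max = K·8FD/(πd³) → F_max = τ_allow·πd³/(8DK)
F_max = 826·π·4.8³/(8·34.0·1.1974) = 2.8698e+05/325.68 = 881.16 N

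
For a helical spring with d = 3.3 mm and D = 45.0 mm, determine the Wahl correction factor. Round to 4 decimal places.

C = D/d = 45.0/3.3 = 13.6364
K_W = (4C−1)/(4C−4) + 0.615/C = 53.545/50.545 + 0.0451 = 1.1045

1.1045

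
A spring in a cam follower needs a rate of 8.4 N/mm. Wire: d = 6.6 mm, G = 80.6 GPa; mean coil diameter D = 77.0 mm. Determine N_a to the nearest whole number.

5

N_a = Gd⁴/(8D³k) = (80.6×10³ × 6.6⁴)/(8 × 77.0³ × 8.4)
    = 1.52936e+08 / 3.0679e+07 = 4.985 → 5 coils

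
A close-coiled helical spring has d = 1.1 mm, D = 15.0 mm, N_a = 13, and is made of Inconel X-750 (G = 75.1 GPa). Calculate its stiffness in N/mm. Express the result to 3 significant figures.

k = Gd⁴/(8D³N_a) = (75.1×10³ × 1.1⁴) / (8 × 15.0³ × 13)
  = 109954 / 351000 = 0.31326 N/mm

0.313 N/mm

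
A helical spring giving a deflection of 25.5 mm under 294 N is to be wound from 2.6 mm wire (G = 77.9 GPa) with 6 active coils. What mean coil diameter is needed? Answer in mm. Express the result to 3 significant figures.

18.6 mm

Required rate k = F/δ = 294/25.5 = 11.529 N/mm
D = (Gd⁴/(8N_a·k))^(1/3) = (77.9×10³·2.6⁴/(8·6·11.529))^(1/3)
  = (6432.54)^(1/3) = 18.5978 mm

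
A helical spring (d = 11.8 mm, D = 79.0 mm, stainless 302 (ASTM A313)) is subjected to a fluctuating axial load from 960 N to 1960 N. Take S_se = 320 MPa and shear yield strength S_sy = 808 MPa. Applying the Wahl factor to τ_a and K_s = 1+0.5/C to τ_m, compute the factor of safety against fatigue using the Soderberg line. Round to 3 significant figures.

2.12

C = D/d = 79.0/11.8 = 6.6949; K_W = (4C−1)/(4C−4)+0.615/C = 1.2236; K_s = 1+0.5/C = 1.0747
F_a = (F_max−F_min)/2 = 500 N; F_m = (F_max+F_min)/2 = 1460 N
τ_a = K_W·8F_aD/(πd³) = 1.2236 × 61.22 = 74.906 MPa
τ_m = K_s·8F_mD/(πd³) = 1.0747 × 178.76 = 192.11 MPa
Soderberg: 1/n_f = τ_a/S_se + τ_m/S_sy = 74.906/320 + 192.11/808 = 0.23408 + 0.23776 = 0.47184
n_f = 1/0.47184 = 2.119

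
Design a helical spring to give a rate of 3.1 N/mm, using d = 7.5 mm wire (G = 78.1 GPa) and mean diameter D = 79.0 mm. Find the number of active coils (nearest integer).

20

N_a = Gd⁴/(8D³k) = (78.1×10³ × 7.5⁴)/(8 × 79.0³ × 3.1)
    = 2.47113e+08 / 1.22274e+07 = 20.21 → 20 coils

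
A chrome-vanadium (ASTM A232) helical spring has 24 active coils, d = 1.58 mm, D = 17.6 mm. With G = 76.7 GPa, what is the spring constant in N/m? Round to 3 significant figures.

457 N/m

k = Gd⁴/(8D³N_a) = (76.7×10³ × 1.58⁴) / (8 × 17.6³ × 24)
  = 477995 / 1.04674e+06 = 0.45665 N/mm = 456.65 N/m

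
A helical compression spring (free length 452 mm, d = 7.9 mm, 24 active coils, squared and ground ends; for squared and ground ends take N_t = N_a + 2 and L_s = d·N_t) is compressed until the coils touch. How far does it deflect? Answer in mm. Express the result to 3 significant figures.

247 mm

N_t = 26; L_s = 7.9·26 = 205.4 mm
δ_solid = L₀ − L_s = 452 − 205.4 = 246.6 mm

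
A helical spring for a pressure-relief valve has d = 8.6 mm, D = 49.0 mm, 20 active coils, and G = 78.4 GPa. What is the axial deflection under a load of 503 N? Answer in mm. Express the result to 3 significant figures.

22.1 mm

k = Gd⁴/(8D³N_a) = (78.4×10³)(8.6⁴)/(8·49.0³·20) = 22.783 N/mm
δ = F/k = 503 / 22.783 = 22.078 mm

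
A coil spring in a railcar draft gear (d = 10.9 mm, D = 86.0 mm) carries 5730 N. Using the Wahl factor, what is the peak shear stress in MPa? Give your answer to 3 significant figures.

1150 MPa

Spring index C = D/d = 86.0/10.9 = 7.8899
K_W = (4C−1)/(4C−4) + 0.615/C = 30.560/27.560 + 0.0779 = 1.1868
τ₀ = 8FD/(πd³) = 8·5730·86.0/(π·10.9³) = 3.94224e+06/4068.5 = 968.98 MPa
τ_max = K·τ₀ = 1.1868 × 968.98 = 1150 MPa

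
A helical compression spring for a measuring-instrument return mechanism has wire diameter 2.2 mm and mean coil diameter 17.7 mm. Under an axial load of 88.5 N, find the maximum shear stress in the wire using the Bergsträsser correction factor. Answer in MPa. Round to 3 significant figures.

Spring index C = D/d = 17.7/2.2 = 8.0455
K_B = (4C+2)/(4C−3) = 34.182/29.182 = 1.1713
τ₀ = 8FD/(πd³) = 8·88.5·17.7/(π·2.2³) = 12531.6/33.452 = 374.62 MPa
τ_max = K·τ₀ = 1.1713 × 374.62 = 438.8 MPa

439 MPa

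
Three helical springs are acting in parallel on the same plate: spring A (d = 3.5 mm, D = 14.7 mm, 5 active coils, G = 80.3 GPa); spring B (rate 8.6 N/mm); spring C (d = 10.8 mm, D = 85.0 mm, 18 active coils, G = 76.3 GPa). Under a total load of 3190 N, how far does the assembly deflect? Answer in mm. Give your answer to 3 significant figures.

27.7 mm

k_A = Gd⁴/(8D³N_a) = (80.3×10³)(3.5⁴)/(8·14.7³·5) = 94.837 N/mm
k_C = Gd⁴/(8D³N_a) = (76.3×10³)(10.8⁴)/(8·85.0³·18) = 11.738 N/mm
Parallel: k_eq = 94.837 + 8.6 + 11.738 = 115.17 N/mm
δ = F/k_eq = 3190/115.17 = 27.697 mm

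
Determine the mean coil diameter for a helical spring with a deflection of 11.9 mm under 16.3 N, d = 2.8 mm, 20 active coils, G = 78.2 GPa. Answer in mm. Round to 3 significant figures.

Required rate k = F/δ = 16.3/11.9 = 1.3697 N/mm
D = (Gd⁴/(8N_a·k))^(1/3) = (78.2×10³·2.8⁴/(8·20·1.3697))^(1/3)
  = (21932)^(1/3) = 27.9915 mm

28.0 mm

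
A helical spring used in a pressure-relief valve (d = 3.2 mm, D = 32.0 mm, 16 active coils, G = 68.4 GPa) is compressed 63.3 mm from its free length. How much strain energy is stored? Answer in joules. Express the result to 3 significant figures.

k = Gd⁴/(8D³N_a) = (68.4×10³)(3.2⁴)/(8·32.0³·16) = 1.71 N/mm
U = ½kδ² = 0.5 × 1.71 × 63.3² = 3425.9 N·mm = 3.4259 J

3.43 J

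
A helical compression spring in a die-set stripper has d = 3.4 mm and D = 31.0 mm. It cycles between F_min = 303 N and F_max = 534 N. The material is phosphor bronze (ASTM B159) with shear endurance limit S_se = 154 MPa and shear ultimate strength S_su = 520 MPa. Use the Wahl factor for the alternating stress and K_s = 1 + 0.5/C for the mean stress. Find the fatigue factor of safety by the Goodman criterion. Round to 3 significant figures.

C = D/d = 31.0/3.4 = 9.1176; K_W = (4C−1)/(4C−4)+0.615/C = 1.1598; K_s = 1+0.5/C = 1.0548
F_a = (F_max−F_min)/2 = 115.5 N; F_m = (F_max+F_min)/2 = 418.5 N
τ_a = K_W·8F_aD/(πd³) = 1.1598 × 231.98 = 269.06 MPa
τ_m = K_s·8F_mD/(πd³) = 1.0548 × 840.54 = 886.64 MPa
Goodman: 1/n_f = τ_a/S_se + τ_m/S_su = 269.06/154 + 886.64/520 = 1.74713 + 1.70507 = 3.4522
n_f = 1/3.4522 = 0.2897

0.290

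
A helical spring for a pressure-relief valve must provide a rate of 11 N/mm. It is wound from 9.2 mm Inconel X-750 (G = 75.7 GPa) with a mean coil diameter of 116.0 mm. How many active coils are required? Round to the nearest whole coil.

4

N_a = Gd⁴/(8D³k) = (75.7×10³ × 9.2⁴)/(8 × 116.0³ × 11)
    = 5.42309e+08 / 1.37359e+08 = 3.948 → 4 coils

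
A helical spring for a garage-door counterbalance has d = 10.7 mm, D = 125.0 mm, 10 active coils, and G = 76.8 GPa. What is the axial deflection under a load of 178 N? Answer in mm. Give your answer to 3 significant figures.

27.6 mm

k = Gd⁴/(8D³N_a) = (76.8×10³)(10.7⁴)/(8·125.0³·10) = 6.4428 N/mm
δ = F/k = 178 / 6.4428 = 27.628 mm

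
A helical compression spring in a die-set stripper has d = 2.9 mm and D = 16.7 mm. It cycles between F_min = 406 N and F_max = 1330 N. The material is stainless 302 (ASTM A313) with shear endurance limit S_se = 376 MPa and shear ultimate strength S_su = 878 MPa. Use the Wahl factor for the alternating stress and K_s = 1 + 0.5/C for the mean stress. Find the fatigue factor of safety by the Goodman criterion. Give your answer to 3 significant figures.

0.218

C = D/d = 16.7/2.9 = 5.7586; K_W = (4C−1)/(4C−4)+0.615/C = 1.2644; K_s = 1+0.5/C = 1.0868
F_a = (F_max−F_min)/2 = 462 N; F_m = (F_max+F_min)/2 = 868 N
τ_a = K_W·8F_aD/(πd³) = 1.2644 × 805.57 = 1018.6 MPa
τ_m = K_s·8F_mD/(πd³) = 1.0868 × 1513.5 = 1644.9 MPa
Goodman: 1/n_f = τ_a/S_se + τ_m/S_su = 1018.6/376 + 1644.9/878 = 2.70896 + 1.87348 = 4.5824
n_f = 1/4.5824 = 0.2182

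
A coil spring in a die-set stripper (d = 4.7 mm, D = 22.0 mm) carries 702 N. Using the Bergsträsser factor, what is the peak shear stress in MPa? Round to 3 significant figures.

Spring index C = D/d = 22.0/4.7 = 4.6809
K_B = (4C+2)/(4C−3) = 20.723/15.723 = 1.3180
τ₀ = 8FD/(πd³) = 8·702·22.0/(π·4.7³) = 123552/326.17 = 378.8 MPa
τ_max = K·τ₀ = 1.3180 × 378.8 = 499.25 MPa

499 MPa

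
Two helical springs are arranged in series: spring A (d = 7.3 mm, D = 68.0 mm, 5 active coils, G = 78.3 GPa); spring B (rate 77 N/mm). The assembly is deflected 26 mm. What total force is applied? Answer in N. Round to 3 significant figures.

k_A = Gd⁴/(8D³N_a) = (78.3×10³)(7.3⁴)/(8·68.0³·5) = 17.679 N/mm
Series: 1/k_eq = 1/17.679 + 1/77 = 0.06955; k_eq = 14.378 N/mm
F = k_eq·δ = 14.378·26 = 373.83 N

374 N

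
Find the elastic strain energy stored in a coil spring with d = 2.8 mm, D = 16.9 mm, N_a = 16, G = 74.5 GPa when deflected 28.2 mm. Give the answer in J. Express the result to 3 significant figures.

2.95 J

k = Gd⁴/(8D³N_a) = (74.5×10³)(2.8⁴)/(8·16.9³·16) = 7.4117 N/mm
U = ½kδ² = 0.5 × 7.4117 × 28.2² = 2947 N·mm = 2.947 J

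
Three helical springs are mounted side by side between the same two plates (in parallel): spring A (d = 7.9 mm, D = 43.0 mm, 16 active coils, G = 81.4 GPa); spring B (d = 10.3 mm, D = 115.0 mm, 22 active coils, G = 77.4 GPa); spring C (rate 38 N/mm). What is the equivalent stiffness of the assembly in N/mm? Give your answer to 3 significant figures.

72.4 N/mm

k_A = Gd⁴/(8D³N_a) = (81.4×10³)(7.9⁴)/(8·43.0³·16) = 31.154 N/mm
k_B = Gd⁴/(8D³N_a) = (77.4×10³)(10.3⁴)/(8·115.0³·22) = 3.2545 N/mm
Parallel: k_eq = 31.154 + 3.2545 + 38 = 72.409 N/mm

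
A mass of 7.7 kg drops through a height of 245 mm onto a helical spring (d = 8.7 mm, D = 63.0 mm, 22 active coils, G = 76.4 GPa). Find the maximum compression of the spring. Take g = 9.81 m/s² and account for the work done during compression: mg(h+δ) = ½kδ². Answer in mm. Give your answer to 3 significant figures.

k = Gd⁴/(8D³N_a) = (76.4×10³)(8.7⁴)/(8·63.0³·22) = 9.9457 N/mm
W = mg = 7.7 × 9.81 = 75.537 N
½kδ² − Wδ − Wh = 0 → δ = (W + √(W² + 2kWh))/k
δ = (75.537 + √(5705.8 + 368122))/9.9457 = (75.537 + 611.41)/9.9457 = 69.07 mm

69.1 mm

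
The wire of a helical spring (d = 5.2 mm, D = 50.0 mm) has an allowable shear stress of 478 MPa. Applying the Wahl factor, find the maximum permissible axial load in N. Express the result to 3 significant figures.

C = D/d = 50.0/5.2 = 9.6154
K_W = (4C−1)/(4C−4) + 0.615/C = 37.462/34.462 + 0.0640 = 1.1510
τ_max = K·8FD/(πd³) → F_max = τ_allow·πd³/(8DK)
F_max = 478·π·5.2³/(8·50.0·1.1510) = 2.1115e+05/460.41 = 458.61 N

459 N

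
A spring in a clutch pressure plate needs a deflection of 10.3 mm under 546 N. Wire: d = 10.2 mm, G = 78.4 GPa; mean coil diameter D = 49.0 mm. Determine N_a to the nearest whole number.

Required rate k = F/δ = 546/10.3 = 53.01 N/mm
N_a = Gd⁴/(8D³k) = (78.4×10³ × 10.2⁴)/(8 × 49.0³ × 53.01)
    = 8.48627e+08 / 4.98923e+07 = 17.01 → 17 coils

17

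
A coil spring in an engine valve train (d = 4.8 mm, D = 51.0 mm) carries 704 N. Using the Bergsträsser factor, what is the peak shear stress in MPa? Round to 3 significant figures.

Spring index C = D/d = 51.0/4.8 = 10.6250
K_B = (4C+2)/(4C−3) = 44.500/39.500 = 1.1266
τ₀ = 8FD/(πd³) = 8·704·51.0/(π·4.8³) = 287232/347.44 = 826.72 MPa
τ_max = K·τ₀ = 1.1266 × 826.72 = 931.37 MPa

931 MPa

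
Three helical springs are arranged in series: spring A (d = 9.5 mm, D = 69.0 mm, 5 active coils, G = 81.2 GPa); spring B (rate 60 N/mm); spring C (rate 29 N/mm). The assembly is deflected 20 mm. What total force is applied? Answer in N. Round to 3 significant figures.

282 N

k_A = Gd⁴/(8D³N_a) = (81.2×10³)(9.5⁴)/(8·69.0³·5) = 50.332 N/mm
Series: 1/k_eq = 1/50.332 + 1/60 + 1/29 = 0.071018; k_eq = 14.081 N/mm
F = k_eq·δ = 14.081·20 = 281.62 N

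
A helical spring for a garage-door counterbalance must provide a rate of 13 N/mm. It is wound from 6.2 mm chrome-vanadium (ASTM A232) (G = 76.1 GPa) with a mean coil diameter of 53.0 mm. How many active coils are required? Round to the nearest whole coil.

7

N_a = Gd⁴/(8D³k) = (76.1×10³ × 6.2⁴)/(8 × 53.0³ × 13)
    = 1.12448e+08 / 1.54832e+07 = 7.263 → 7 coils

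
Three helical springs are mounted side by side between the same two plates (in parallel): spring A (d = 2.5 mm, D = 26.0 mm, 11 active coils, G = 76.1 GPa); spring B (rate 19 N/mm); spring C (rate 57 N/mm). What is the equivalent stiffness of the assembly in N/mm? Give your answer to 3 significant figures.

k_A = Gd⁴/(8D³N_a) = (76.1×10³)(2.5⁴)/(8·26.0³·11) = 1.9219 N/mm
Parallel: k_eq = 1.9219 + 19 + 57 = 77.922 N/mm

77.9 N/mm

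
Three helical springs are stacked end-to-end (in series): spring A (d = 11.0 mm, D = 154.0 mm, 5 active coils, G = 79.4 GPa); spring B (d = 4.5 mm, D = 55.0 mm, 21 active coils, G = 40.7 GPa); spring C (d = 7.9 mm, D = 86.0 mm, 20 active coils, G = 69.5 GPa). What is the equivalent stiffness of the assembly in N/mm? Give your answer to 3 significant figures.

k_A = Gd⁴/(8D³N_a) = (79.4×10³)(11.0⁴)/(8·154.0³·5) = 7.9574 N/mm
k_B = Gd⁴/(8D³N_a) = (40.7×10³)(4.5⁴)/(8·55.0³·21) = 0.5971 N/mm
k_C = Gd⁴/(8D³N_a) = (69.5×10³)(7.9⁴)/(8·86.0³·20) = 2.66 N/mm
Series: 1/k_eq = 1/7.9574 + 1/0.5971 + 1/2.66 = 2.1764; k_eq = 0.45948 N/mm

0.459 N/mm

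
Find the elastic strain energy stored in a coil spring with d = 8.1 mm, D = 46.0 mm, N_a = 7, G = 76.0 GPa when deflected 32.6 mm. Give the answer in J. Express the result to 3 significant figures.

k = Gd⁴/(8D³N_a) = (76.0×10³)(8.1⁴)/(8·46.0³·7) = 60.019 N/mm
U = ½kδ² = 0.5 × 60.019 × 32.6² = 31893 N·mm = 31.893 J

31.9 J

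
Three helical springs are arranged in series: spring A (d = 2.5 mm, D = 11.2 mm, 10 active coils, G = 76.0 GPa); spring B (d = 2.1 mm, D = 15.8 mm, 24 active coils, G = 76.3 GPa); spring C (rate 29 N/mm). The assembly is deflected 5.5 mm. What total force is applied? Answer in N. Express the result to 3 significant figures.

9.44 N

k_A = Gd⁴/(8D³N_a) = (76.0×10³)(2.5⁴)/(8·11.2³·10) = 26.414 N/mm
k_B = Gd⁴/(8D³N_a) = (76.3×10³)(2.1⁴)/(8·15.8³·24) = 1.9594 N/mm
Series: 1/k_eq = 1/26.414 + 1/1.9594 + 1/29 = 0.58269; k_eq = 1.7162 N/mm
F = k_eq·δ = 1.7162·5.5 = 9.4389 N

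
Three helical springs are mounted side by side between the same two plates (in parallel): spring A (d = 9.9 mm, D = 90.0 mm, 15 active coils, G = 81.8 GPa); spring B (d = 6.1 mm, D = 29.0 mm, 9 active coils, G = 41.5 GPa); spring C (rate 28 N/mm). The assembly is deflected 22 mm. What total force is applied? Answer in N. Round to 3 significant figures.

k_A = Gd⁴/(8D³N_a) = (81.8×10³)(9.9⁴)/(8·90.0³·15) = 8.9823 N/mm
k_B = Gd⁴/(8D³N_a) = (41.5×10³)(6.1⁴)/(8·29.0³·9) = 32.722 N/mm
Parallel: k_eq = 8.9823 + 32.722 + 28 = 69.704 N/mm
F = k_eq·δ = 69.704·22 = 1533.5 N

1530 N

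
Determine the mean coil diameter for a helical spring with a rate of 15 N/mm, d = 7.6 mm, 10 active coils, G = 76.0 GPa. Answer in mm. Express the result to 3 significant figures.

D = (Gd⁴/(8N_a·k))^(1/3) = (76.0×10³·7.6⁴/(8·10·15))^(1/3)
  = (211294)^(1/3) = 59.5610 mm

59.6 mm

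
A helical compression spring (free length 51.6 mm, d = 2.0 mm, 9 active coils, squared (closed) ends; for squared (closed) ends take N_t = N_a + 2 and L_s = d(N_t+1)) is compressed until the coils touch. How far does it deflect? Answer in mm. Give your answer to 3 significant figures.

27.6 mm

N_t = 11; L_s = 2.0·12 = 24 mm
δ_solid = L₀ − L_s = 51.6 − 24 = 27.6 mm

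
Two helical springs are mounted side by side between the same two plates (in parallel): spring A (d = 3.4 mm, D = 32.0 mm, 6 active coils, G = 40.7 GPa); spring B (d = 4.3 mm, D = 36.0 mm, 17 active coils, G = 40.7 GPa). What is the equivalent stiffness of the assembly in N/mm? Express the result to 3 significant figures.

k_A = Gd⁴/(8D³N_a) = (40.7×10³)(3.4⁴)/(8·32.0³·6) = 3.458 N/mm
k_B = Gd⁴/(8D³N_a) = (40.7×10³)(4.3⁴)/(8·36.0³·17) = 2.1929 N/mm
Parallel: k_eq = 3.458 + 2.1929 = 5.6509 N/mm

5.65 N/mm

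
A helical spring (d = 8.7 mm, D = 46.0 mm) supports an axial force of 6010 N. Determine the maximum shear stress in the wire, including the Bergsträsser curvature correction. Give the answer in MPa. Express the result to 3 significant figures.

1360 MPa

Spring index C = D/d = 46.0/8.7 = 5.2874
K_B = (4C+2)/(4C−3) = 23.149/18.149 = 1.2755
τ₀ = 8FD/(πd³) = 8·6010·46.0/(π·8.7³) = 2.21168e+06/2068.7 = 1069.1 MPa
τ_max = K·τ₀ = 1.2755 × 1069.1 = 1363.6 MPa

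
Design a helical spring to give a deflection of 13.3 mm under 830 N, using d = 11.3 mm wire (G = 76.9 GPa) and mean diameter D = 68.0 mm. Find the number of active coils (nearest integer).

8

Required rate k = F/δ = 830/13.3 = 62.406 N/mm
N_a = Gd⁴/(8D³k) = (76.9×10³ × 11.3⁴)/(8 × 68.0³ × 62.406)
    = 1.25383e+09 / 1.5698e+08 = 7.987 → 8 coils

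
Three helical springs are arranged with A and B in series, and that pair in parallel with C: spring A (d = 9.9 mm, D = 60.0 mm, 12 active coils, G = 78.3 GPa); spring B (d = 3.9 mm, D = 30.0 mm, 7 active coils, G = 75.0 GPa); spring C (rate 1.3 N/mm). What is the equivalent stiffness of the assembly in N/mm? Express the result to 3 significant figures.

10.0 N/mm

k_A = Gd⁴/(8D³N_a) = (78.3×10³)(9.9⁴)/(8·60.0³·12) = 36.273 N/mm
k_B = Gd⁴/(8D³N_a) = (75.0×10³)(3.9⁴)/(8·30.0³·7) = 11.475 N/mm
Springs A,B series: k_AB = 1/(1/36.273+1/11.475) = 8.7175 N/mm; parallel with C: k_eq = 8.7175+1.3 = 10.017 N/mm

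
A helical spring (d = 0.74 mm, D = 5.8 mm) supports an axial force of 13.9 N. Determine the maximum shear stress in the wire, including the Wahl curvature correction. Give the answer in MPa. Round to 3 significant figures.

Spring index C = D/d = 5.8/0.74 = 7.8378
K_W = (4C−1)/(4C−4) + 0.615/C = 30.351/27.351 + 0.0785 = 1.1881
τ₀ = 8FD/(πd³) = 8·13.9·5.8/(π·0.74³) = 644.96/1.273 = 506.63 MPa
τ_max = K·τ₀ = 1.1881 × 506.63 = 601.95 MPa

602 MPa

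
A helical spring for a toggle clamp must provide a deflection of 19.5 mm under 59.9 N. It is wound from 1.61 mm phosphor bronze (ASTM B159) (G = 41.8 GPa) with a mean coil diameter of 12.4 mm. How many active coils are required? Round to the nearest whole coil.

Required rate k = F/δ = 59.9/19.5 = 3.0718 N/mm
N_a = Gd⁴/(8D³k) = (41.8×10³ × 1.61⁴)/(8 × 12.4³ × 3.0718)
    = 280853 / 46854.1 = 5.994 → 6 coils

6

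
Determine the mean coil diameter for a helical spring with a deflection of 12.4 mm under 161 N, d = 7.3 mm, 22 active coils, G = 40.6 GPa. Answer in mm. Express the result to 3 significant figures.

37.0 mm

Required rate k = F/δ = 161/12.4 = 12.984 N/mm
D = (Gd⁴/(8N_a·k))^(1/3) = (40.6×10³·7.3⁴/(8·22·12.984))^(1/3)
  = (50454.6)^(1/3) = 36.9516 mm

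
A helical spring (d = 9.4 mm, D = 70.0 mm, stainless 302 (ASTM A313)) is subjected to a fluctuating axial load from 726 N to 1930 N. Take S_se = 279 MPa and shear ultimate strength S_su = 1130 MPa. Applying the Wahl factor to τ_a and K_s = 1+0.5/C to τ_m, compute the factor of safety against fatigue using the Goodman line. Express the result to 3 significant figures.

C = D/d = 70.0/9.4 = 7.4468; K_W = (4C−1)/(4C−4)+0.615/C = 1.1989; K_s = 1+0.5/C = 1.0671
F_a = (F_max−F_min)/2 = 602 N; F_m = (F_max+F_min)/2 = 1328 N
τ_a = K_W·8F_aD/(πd³) = 1.1989 × 129.2 = 154.9 MPa
τ_m = K_s·8F_mD/(πd³) = 1.0671 × 285.01 = 304.14 MPa
Goodman: 1/n_f = τ_a/S_se + τ_m/S_su = 154.9/279 + 304.14/1130 = 0.55519 + 0.26915 = 0.82434
n_f = 1/0.82434 = 1.213

1.21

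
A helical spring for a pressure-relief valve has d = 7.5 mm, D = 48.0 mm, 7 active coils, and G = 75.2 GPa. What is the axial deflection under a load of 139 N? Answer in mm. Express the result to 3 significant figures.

3.62 mm

k = Gd⁴/(8D³N_a) = (75.2×10³)(7.5⁴)/(8·48.0³·7) = 38.419 N/mm
δ = F/k = 139 / 38.419 = 3.618 mm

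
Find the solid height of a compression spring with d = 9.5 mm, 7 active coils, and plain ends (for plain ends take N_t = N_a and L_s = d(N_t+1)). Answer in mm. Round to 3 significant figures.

plain ends: N_t = N_a = 7
L_s = d·(N_t+1) = 9.5 × 8 = 76 mm

76.0 mm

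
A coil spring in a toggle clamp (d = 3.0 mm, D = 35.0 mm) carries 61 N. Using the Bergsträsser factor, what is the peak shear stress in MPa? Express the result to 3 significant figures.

224 MPa

Spring index C = D/d = 35.0/3.0 = 11.6667
K_B = (4C+2)/(4C−3) = 48.667/43.667 = 1.1145
τ₀ = 8FD/(πd³) = 8·61·35.0/(π·3.0³) = 17080/84.823 = 201.36 MPa
τ_max = K·τ₀ = 1.1145 × 201.36 = 224.42 MPa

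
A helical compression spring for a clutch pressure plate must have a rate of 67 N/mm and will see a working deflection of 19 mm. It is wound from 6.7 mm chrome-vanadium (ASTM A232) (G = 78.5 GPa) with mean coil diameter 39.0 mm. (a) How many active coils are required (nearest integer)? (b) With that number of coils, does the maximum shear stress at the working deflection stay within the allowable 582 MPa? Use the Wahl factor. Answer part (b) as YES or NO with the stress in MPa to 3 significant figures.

N_a = Gd⁴/(8D³k) = (78.5×10³)(6.7⁴)/(8·39.0³·67) = 4.975 → N_a = 5
Actual rate k = Gd⁴/(8D³·5) = 66.668 N/mm
Working load F = kδ = 66.668·19 = 1266.7 N
C = 39.0/6.7 = 5.8209; K_W = (4C−1)/(4C−4)+0.615/C = 1.2612
τ_max = K_W·8FD/(πd³) = 1.2612·418.26 = 527.52 MPa
τ_max ≤ 582 MPa → acceptable

(a) 5 coils; (b) YES, τ_max = 528 MPa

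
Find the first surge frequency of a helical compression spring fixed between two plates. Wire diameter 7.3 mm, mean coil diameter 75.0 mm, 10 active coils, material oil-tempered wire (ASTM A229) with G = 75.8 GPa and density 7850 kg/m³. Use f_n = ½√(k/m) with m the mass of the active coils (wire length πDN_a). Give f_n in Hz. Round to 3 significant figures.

k = Gd⁴/(8D³N_a) = (75.8×10³)(7.3⁴)/(8·75.0³·10) = 6.378 N/mm = 6378 N/m
Wire length L = πDN_a = π·75.0·10 = 2356.2 mm
m = ρ·(πd²/4)·L = 7850 × 41.854×10⁻⁶ m² × 2.3562 m = 0.77413 kg
f_n = ½√(k/m) = 0.5·√(6378/0.77413) = 0.5·√(8238.9) = 45.384 Hz

45.4 Hz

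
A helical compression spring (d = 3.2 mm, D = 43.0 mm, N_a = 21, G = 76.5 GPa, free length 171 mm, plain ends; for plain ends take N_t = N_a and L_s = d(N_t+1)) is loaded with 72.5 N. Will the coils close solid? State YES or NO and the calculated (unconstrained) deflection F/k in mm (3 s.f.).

YES, δ = 121 mm

k = Gd⁴/(8D³N_a) = (76.5×10³)(3.2⁴)/(8·43.0³·21) = 0.60055 N/mm
N_t = 21; L_s = 3.2·22 = 70.4 mm; δ_solid = L₀ − L_s = 171 − 70.4 = 100.6 mm
δ = F/k = 72.5/0.60055 = 120.72 mm
δ ≥ δ_solid → spring goes solid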